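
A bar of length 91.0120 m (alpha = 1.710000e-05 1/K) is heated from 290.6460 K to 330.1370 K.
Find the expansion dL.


dT = 39.4910 K
dL = 1.710000e-05 * 91.0120 * 39.4910 = 0.061460 m
L_final = 91.073460 m

dL = 0.061460 m


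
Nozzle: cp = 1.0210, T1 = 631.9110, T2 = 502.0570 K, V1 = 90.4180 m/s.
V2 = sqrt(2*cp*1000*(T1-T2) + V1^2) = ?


dT = 129.8540 K
2*cp*1000*dT = 265161.8680
V1^2 = 8175.4147
V2 = sqrt(273337.2827) = 522.8167 m/s

522.8167 m/s


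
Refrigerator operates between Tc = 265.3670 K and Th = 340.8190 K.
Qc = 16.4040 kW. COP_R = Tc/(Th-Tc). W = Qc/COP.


COP = 265.3670 / 75.4520 = 3.5170
W = 16.4040 / 3.5170 = 4.6642 kW

COP = 3.5170, W = 4.6642 kW


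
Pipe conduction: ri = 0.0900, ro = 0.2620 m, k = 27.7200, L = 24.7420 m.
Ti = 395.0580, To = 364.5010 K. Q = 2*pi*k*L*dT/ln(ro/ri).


dT = 30.5570 K
ln(ro/ri) = 1.0685
Q = 2*pi*27.7200*24.7420*30.5570 / 1.0685 = 123233.8245 W

123233.8245 W


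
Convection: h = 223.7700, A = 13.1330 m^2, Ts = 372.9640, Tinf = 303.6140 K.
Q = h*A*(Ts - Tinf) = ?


dT = 69.3500 K
Q = 223.7700 * 13.1330 * 69.3500 = 203803.7973 W

203803.7973 W


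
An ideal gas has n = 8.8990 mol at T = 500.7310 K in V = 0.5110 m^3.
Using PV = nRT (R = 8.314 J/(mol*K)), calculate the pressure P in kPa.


P = nRT/V = 8.8990 * 8.314 * 500.7310 / 0.5110
= 37047.2270 / 0.5110 = 72499.4657 Pa = 72.4995 kPa

72.4995 kPa


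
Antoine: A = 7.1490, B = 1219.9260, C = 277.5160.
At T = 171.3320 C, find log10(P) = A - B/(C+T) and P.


C+T = 448.8480
B/(C+T) = 2.7179
log10(P) = 7.1490 - 2.7179 = 4.4311
P = 10^4.4311 = 26983.3271 mmHg

26983.3271 mmHg


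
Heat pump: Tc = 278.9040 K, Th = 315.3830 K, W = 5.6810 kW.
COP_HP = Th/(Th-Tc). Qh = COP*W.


COP = 315.3830 / 36.4790 = 8.6456
Qh = 8.6456 * 5.6810 = 49.1157 kW

COP = 8.6456, Qh = 49.1157 kW


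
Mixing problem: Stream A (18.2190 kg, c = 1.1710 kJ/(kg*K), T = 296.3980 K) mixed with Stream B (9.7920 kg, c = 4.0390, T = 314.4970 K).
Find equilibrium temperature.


num = 18761.8091
den = 60.8843
Tf = 308.1549 K

308.1549 K


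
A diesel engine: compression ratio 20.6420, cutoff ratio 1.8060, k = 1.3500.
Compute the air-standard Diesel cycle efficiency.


r^(k-1) = 2.8851
rc^k = 2.2211
eta = 0.6110 = 61.1026%

61.1026%


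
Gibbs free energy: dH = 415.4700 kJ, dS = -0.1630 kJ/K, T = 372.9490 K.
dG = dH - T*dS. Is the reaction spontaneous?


T*dS = 372.9490 * -0.1630 = -60.7907 kJ
dG = 415.4700 + 60.7907 = 476.2607 kJ (non-spontaneous)

dG = 476.2607 kJ, non-spontaneous


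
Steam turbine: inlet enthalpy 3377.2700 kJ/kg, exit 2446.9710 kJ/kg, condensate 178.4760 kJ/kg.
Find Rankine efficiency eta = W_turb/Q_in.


W = 930.2990 kJ/kg
Q_in = 3198.7940 kJ/kg
eta = 0.2908 = 29.0828%

eta = 29.0828%


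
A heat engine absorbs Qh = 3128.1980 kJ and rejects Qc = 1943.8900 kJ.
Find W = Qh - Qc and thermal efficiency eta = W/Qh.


W = 3128.1980 - 1943.8900 = 1184.3080 kJ
eta = 1184.3080 / 3128.1980 = 0.3786 = 37.8591%

W = 1184.3080 kJ, eta = 37.8591%


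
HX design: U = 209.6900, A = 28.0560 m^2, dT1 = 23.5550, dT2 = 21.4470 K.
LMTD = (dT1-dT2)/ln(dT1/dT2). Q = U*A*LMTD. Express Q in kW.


LMTD = 22.4845 K
Q = 209.6900 * 28.0560 * 22.4845 = 132277.9165 W = 132.2779 kW

132.2779 kW


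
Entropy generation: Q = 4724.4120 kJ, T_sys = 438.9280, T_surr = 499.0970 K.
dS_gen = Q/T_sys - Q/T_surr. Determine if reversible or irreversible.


dS_sys = 4724.4120/438.9280 = 10.7635 kJ/K
dS_surr = -4724.4120/499.0970 = -9.4659 kJ/K
dS_gen = 10.7635 - 9.4659 = 1.2976 kJ/K (irreversible)

dS_gen = 1.2976 kJ/K, irreversible


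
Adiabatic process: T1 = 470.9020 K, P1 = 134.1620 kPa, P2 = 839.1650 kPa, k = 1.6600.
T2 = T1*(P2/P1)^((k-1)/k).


(k-1)/k = 0.3976
(P2/P1)^exp = 2.0729
T2 = 470.9020 * 2.0729 = 976.1107 K

976.1107 K


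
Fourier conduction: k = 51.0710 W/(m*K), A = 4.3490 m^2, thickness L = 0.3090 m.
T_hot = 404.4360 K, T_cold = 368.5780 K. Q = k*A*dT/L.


dT = 35.8580 K
Q = 51.0710 * 4.3490 * 35.8580 / 0.3090 = 25774.5655 W

25774.5655 W


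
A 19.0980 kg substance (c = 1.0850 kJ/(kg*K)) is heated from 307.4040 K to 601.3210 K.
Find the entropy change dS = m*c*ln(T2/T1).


T2/T1 = 1.9561
ln(T2/T1) = 0.6710
dS = 19.0980 * 1.0850 * 0.6710 = 13.9033 kJ/K

13.9033 kJ/K


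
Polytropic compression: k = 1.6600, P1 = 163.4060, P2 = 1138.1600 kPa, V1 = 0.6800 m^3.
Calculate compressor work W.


(k-1)/k = 0.3976
(P2/P1)^exp = 2.1634
W = 2.5152 * 163.4060 * 0.6800 * (2.1634 - 1) = 325.1483 kJ

325.1483 kJ


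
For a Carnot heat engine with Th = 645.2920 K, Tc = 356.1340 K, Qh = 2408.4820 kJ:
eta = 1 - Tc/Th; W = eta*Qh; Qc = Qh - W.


eta = 1 - 356.1340/645.2920 = 0.4481
W = 0.4481 * 2408.4820 = 1079.2507 kJ
Qc = 2408.4820 - 1079.2507 = 1329.2313 kJ

eta = 44.8104%, W = 1079.2507 kJ, Qc = 1329.2313 kJ


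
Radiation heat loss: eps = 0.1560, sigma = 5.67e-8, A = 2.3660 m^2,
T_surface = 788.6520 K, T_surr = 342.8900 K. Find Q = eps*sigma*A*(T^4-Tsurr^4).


T^4 = 3.8685e+11
Tsurr^4 = 1.3824e+10
Q = 0.1560 * 5.67e-8 * 2.3660 * 3.7303e+11 = 7806.5840 W

7806.5840 W


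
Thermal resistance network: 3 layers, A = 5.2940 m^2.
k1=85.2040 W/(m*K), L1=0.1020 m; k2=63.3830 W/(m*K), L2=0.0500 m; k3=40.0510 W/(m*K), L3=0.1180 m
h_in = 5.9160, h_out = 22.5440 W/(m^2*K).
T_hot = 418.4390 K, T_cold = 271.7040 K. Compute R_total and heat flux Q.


R_conv_in = 1/(5.9160*5.2940) = 0.0319
R_1 = 0.1020/(85.2040*5.2940) = 0.0002
R_2 = 0.0500/(63.3830*5.2940) = 0.0001
R_3 = 0.1180/(40.0510*5.2940) = 0.0006
R_conv_out = 1/(22.5440*5.2940) = 0.0084
R_total = 0.0412 K/W
Q = 146.7350 / 0.0412 = 3558.0992 W

R_total = 0.0412 K/W, Q = 3558.0992 W


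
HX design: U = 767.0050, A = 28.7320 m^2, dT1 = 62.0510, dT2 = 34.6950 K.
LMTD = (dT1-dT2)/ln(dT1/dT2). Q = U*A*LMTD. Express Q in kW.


LMTD = 47.0551 K
Q = 767.0050 * 28.7320 * 47.0551 = 1036980.8144 W = 1036.9808 kW

1036.9808 kW


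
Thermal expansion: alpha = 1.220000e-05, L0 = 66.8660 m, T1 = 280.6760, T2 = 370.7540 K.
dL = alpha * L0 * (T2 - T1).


dT = 90.0780 K
dL = 1.220000e-05 * 66.8660 * 90.0780 = 0.073482 m
L_final = 66.939482 m

dL = 0.073482 m


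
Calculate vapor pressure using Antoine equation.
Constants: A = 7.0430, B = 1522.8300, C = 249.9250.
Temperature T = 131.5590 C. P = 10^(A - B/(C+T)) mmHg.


C+T = 381.4840
B/(C+T) = 3.9919
log10(P) = 7.0430 - 3.9919 = 3.0511
P = 10^3.0511 = 1124.9725 mmHg

1124.9725 mmHg


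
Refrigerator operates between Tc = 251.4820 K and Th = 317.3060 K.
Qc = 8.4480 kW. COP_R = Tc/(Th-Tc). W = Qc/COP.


COP = 251.4820 / 65.8240 = 3.8205
W = 8.4480 / 3.8205 = 2.2112 kW

COP = 3.8205, W = 2.2112 kW


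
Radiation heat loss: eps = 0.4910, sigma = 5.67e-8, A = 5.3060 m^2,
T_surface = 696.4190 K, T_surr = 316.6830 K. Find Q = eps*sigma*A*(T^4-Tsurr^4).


T^4 = 2.3522e+11
Tsurr^4 = 1.0058e+10
Q = 0.4910 * 5.67e-8 * 5.3060 * 2.2517e+11 = 33261.0553 W

33261.0553 W


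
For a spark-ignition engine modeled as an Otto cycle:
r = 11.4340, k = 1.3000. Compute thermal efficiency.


r^(k-1) = 2.0771
eta = 1 - 1/2.0771 = 0.5186 = 51.8562%

51.8562%


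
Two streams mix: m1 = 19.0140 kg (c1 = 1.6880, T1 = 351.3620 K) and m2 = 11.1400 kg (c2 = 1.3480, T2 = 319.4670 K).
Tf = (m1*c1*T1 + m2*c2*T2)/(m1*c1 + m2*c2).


num = 16074.5319
den = 47.1124
Tf = 341.1957 K

341.1957 K


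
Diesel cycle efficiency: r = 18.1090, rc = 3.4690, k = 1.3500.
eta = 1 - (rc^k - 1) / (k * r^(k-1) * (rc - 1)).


r^(k-1) = 2.7559
rc^k = 5.3614
eta = 0.5252 = 52.5206%

52.5206%


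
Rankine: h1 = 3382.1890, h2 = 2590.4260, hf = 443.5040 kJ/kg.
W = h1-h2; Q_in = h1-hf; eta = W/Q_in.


W = 791.7630 kJ/kg
Q_in = 2938.6850 kJ/kg
eta = 0.2694 = 26.9428%

eta = 26.9428%


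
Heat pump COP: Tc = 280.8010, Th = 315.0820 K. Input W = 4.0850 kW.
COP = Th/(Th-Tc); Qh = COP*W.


COP = 315.0820 / 34.2810 = 9.1912
Qh = 9.1912 * 4.0850 = 37.5459 kW

COP = 9.1912, Qh = 37.5459 kW


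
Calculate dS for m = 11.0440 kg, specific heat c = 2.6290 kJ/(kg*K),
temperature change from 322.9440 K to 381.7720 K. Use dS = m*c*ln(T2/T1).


T2/T1 = 1.1822
ln(T2/T1) = 0.1673
dS = 11.0440 * 2.6290 * 0.1673 = 4.8588 kJ/K

4.8588 kJ/K


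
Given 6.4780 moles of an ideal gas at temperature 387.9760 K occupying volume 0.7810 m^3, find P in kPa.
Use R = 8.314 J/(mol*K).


P = nRT/V = 6.4780 * 8.314 * 387.9760 / 0.7810
= 20895.6471 / 0.7810 = 26754.9899 Pa = 26.7550 kPa

26.7550 kPa


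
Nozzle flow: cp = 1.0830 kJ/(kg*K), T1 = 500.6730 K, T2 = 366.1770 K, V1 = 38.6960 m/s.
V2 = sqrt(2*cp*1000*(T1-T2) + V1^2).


dT = 134.4960 K
2*cp*1000*dT = 291318.3360
V1^2 = 1497.3804
V2 = sqrt(292815.7164) = 541.1245 m/s

541.1245 m/s


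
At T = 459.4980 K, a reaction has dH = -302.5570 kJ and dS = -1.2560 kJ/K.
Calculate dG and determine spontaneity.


T*dS = 459.4980 * -1.2560 = -577.1295 kJ
dG = -302.5570 + 577.1295 = 274.5725 kJ (non-spontaneous)

dG = 274.5725 kJ, non-spontaneous


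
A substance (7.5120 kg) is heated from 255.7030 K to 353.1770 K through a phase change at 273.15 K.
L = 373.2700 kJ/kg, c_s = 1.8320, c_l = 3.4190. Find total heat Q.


Q1 (sensible, solid) = 7.5120 * 1.8320 * 17.4470 = 240.1053 kJ
Q2 (latent) = 7.5120 * 373.2700 = 2804.0042 kJ
Q3 (sensible, liquid) = 7.5120 * 3.4190 * 80.0270 = 2055.3757 kJ
Q_total = 5099.4853 kJ

5099.4853 kJ


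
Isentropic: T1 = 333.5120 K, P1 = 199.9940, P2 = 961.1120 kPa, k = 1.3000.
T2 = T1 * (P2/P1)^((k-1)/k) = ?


(k-1)/k = 0.2308
(P2/P1)^exp = 1.4366
T2 = 333.5120 * 1.4366 = 479.1153 K

479.1153 K


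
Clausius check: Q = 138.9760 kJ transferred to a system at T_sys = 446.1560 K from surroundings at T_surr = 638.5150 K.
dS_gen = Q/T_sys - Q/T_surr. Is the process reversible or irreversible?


dS_sys = 138.9760/446.1560 = 0.3115 kJ/K
dS_surr = -138.9760/638.5150 = -0.2177 kJ/K
dS_gen = 0.3115 - 0.2177 = 0.0938 kJ/K (irreversible)

dS_gen = 0.0938 kJ/K, irreversible


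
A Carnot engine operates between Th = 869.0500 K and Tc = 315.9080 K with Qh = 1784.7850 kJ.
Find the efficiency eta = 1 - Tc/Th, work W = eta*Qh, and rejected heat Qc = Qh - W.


eta = 1 - 315.9080/869.0500 = 0.6365
W = 0.6365 * 1784.7850 = 1135.9986 kJ
Qc = 1784.7850 - 1135.9986 = 648.7864 kJ

eta = 63.6490%, W = 1135.9986 kJ, Qc = 648.7864 kJ


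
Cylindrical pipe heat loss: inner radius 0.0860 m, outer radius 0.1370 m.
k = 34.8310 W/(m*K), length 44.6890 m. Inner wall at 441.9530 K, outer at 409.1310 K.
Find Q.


dT = 32.8220 K
ln(ro/ri) = 0.4656
Q = 2*pi*34.8310*44.6890*32.8220 / 0.4656 = 689393.4462 W

689393.4462 W


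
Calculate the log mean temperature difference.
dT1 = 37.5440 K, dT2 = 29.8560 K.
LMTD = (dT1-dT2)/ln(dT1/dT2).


dT1/dT2 = 1.2575
ln(dT1/dT2) = 0.2291
LMTD = 7.6880 / 0.2291 = 33.5533 K

33.5533 K


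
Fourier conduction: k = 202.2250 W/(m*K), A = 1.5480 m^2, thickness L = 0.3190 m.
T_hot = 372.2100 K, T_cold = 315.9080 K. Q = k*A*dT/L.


dT = 56.3020 K
Q = 202.2250 * 1.5480 * 56.3020 / 0.3190 = 55250.8470 W

55250.8470 W


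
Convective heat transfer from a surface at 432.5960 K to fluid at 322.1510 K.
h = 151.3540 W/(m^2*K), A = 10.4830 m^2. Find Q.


dT = 110.4450 K
Q = 151.3540 * 10.4830 * 110.4450 = 175236.8946 W

175236.8946 W


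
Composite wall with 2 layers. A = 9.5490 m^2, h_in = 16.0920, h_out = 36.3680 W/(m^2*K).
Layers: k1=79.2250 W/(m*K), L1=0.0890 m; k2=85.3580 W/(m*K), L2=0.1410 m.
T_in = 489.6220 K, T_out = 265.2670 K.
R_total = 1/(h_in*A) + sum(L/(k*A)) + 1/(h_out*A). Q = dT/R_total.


R_conv_in = 1/(16.0920*9.5490) = 0.0065
R_1 = 0.0890/(79.2250*9.5490) = 0.0001
R_2 = 0.1410/(85.3580*9.5490) = 0.0002
R_conv_out = 1/(36.3680*9.5490) = 0.0029
R_total = 0.0097 K/W
Q = 224.3550 / 0.0097 = 23182.1078 W

R_total = 0.0097 K/W, Q = 23182.1078 W


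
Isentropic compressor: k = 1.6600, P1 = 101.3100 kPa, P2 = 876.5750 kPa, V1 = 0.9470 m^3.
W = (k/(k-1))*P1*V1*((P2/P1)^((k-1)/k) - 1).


(k-1)/k = 0.3976
(P2/P1)^exp = 2.3583
W = 2.5152 * 101.3100 * 0.9470 * (2.3583 - 1) = 327.7614 kJ

327.7614 kJ


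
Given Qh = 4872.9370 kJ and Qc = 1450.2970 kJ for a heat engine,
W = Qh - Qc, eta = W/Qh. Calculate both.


W = 4872.9370 - 1450.2970 = 3422.6400 kJ
eta = 3422.6400 / 4872.9370 = 0.7024 = 70.2377%

W = 3422.6400 kJ, eta = 70.2377%


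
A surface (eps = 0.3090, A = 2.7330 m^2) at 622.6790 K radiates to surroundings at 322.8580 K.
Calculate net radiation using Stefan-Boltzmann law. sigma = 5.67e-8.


T^4 = 1.5033e+11
Tsurr^4 = 1.0865e+10
Q = 0.3090 * 5.67e-8 * 2.7330 * 1.3947e+11 = 6678.1660 W

6678.1660 W


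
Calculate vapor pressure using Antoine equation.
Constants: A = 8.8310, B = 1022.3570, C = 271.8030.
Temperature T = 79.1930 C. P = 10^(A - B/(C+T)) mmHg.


C+T = 350.9960
B/(C+T) = 2.9127
log10(P) = 8.8310 - 2.9127 = 5.9183
P = 10^5.9183 = 828454.7661 mmHg

828454.7661 mmHg


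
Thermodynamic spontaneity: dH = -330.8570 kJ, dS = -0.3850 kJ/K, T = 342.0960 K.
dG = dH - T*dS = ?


T*dS = 342.0960 * -0.3850 = -131.7070 kJ
dG = -330.8570 + 131.7070 = -199.1500 kJ (spontaneous)

dG = -199.1500 kJ, spontaneous


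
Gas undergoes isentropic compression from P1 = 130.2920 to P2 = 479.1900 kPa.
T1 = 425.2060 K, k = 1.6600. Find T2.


(k-1)/k = 0.3976
(P2/P1)^exp = 1.6783
T2 = 425.2060 * 1.6783 = 713.6290 K

713.6290 K


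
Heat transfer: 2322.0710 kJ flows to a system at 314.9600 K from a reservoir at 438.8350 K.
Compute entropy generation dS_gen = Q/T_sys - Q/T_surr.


dS_sys = 2322.0710/314.9600 = 7.3726 kJ/K
dS_surr = -2322.0710/438.8350 = -5.2914 kJ/K
dS_gen = 7.3726 - 5.2914 = 2.0811 kJ/K (irreversible)

dS_gen = 2.0811 kJ/K, irreversible


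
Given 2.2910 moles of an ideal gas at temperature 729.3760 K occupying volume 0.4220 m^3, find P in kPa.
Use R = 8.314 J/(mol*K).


P = nRT/V = 2.2910 * 8.314 * 729.3760 / 0.4220
= 13892.6975 / 0.4220 = 32921.0840 Pa = 32.9211 kPa

32.9211 kPa


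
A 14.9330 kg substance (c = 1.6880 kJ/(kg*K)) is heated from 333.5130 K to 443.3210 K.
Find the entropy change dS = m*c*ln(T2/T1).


T2/T1 = 1.3292
ln(T2/T1) = 0.2846
dS = 14.9330 * 1.6880 * 0.2846 = 7.1742 kJ/K

7.1742 kJ/K


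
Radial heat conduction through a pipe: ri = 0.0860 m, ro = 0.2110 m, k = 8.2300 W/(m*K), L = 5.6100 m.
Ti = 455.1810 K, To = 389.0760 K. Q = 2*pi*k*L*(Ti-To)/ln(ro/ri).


dT = 66.1050 K
ln(ro/ri) = 0.8975
Q = 2*pi*8.2300*5.6100*66.1050 / 0.8975 = 21366.6863 W

21366.6863 W


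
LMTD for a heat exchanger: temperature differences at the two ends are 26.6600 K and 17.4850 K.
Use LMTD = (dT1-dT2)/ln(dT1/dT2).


dT1/dT2 = 1.5247
ln(dT1/dT2) = 0.4218
LMTD = 9.1750 / 0.4218 = 21.7509 K

21.7509 K


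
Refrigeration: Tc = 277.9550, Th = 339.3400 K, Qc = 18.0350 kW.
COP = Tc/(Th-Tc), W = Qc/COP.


COP = 277.9550 / 61.3850 = 4.5281
W = 18.0350 / 4.5281 = 3.9829 kW

COP = 4.5281, W = 3.9829 kW


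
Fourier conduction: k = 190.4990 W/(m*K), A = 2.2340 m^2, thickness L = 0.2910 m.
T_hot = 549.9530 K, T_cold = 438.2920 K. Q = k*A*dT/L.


dT = 111.6610 K
Q = 190.4990 * 2.2340 * 111.6610 / 0.2910 = 163299.3263 W

163299.3263 W


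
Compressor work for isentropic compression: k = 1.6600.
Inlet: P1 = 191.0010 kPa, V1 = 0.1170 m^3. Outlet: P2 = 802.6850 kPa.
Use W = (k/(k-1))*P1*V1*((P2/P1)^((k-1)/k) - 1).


(k-1)/k = 0.3976
(P2/P1)^exp = 1.7697
W = 2.5152 * 191.0010 * 0.1170 * (1.7697 - 1) = 43.2624 kJ

43.2624 kJ


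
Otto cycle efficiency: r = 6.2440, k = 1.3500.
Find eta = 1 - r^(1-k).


r^(k-1) = 1.8985
eta = 1 - 1/1.8985 = 0.4733 = 47.3270%

47.3270%


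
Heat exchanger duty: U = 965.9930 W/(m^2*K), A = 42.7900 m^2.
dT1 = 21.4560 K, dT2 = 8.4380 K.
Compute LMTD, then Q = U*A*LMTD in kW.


LMTD = 13.9490 K
Q = 965.9930 * 42.7900 * 13.9490 = 576578.3623 W = 576.5784 kW

576.5784 kW


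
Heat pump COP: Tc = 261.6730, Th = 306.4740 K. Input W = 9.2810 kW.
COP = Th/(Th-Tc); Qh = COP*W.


COP = 306.4740 / 44.8010 = 6.8408
Qh = 6.8408 * 9.2810 = 63.4893 kW

COP = 6.8408, Qh = 63.4893 kW


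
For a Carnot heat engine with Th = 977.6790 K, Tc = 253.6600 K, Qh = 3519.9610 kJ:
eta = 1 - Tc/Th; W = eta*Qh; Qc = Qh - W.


eta = 1 - 253.6600/977.6790 = 0.7405
W = 0.7405 * 3519.9610 = 2606.7029 kJ
Qc = 3519.9610 - 2606.7029 = 913.2581 kJ

eta = 74.0549%, W = 2606.7029 kJ, Qc = 913.2581 kJ


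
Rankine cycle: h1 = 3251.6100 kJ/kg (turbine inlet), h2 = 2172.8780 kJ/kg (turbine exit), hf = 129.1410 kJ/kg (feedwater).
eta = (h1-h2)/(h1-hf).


W = 1078.7320 kJ/kg
Q_in = 3122.4690 kJ/kg
eta = 0.3455 = 34.5474%

eta = 34.5474%


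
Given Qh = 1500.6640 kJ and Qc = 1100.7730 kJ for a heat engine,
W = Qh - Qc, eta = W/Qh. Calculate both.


W = 1500.6640 - 1100.7730 = 399.8910 kJ
eta = 399.8910 / 1500.6640 = 0.2665 = 26.6476%

W = 399.8910 kJ, eta = 26.6476%


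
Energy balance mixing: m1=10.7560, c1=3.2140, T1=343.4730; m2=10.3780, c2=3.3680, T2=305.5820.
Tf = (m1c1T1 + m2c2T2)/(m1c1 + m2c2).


num = 22554.8268
den = 69.5229
Tf = 324.4230 K

324.4230 K


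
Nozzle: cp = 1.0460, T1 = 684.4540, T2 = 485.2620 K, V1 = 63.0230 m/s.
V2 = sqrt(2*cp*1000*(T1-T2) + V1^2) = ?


dT = 199.1920 K
2*cp*1000*dT = 416709.6640
V1^2 = 3971.8985
V2 = sqrt(420681.5625) = 648.5997 m/s

648.5997 m/s


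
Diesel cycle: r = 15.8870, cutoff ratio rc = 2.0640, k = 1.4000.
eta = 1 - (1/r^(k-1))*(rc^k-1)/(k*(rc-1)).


r^(k-1) = 3.0229
rc^k = 2.7580
eta = 0.6096 = 60.9581%

60.9581%


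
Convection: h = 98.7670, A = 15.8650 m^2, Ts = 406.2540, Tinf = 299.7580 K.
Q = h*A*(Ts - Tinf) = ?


dT = 106.4960 K
Q = 98.7670 * 15.8650 * 106.4960 = 166872.6777 W

166872.6777 W


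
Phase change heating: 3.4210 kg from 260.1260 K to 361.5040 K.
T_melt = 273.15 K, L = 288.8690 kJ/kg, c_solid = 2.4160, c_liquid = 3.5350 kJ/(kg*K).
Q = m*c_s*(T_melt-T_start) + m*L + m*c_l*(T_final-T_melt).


Q1 (sensible, solid) = 3.4210 * 2.4160 * 13.0240 = 107.6451 kJ
Q2 (latent) = 3.4210 * 288.8690 = 988.2208 kJ
Q3 (sensible, liquid) = 3.4210 * 3.5350 * 88.3540 = 1068.4857 kJ
Q_total = 2164.3517 kJ

2164.3517 kJ


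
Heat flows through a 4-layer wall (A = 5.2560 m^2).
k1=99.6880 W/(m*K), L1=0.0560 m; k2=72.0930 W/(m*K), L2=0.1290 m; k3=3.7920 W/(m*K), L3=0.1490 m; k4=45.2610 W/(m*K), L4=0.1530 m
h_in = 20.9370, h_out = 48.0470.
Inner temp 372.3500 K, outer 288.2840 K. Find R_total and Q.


R_conv_in = 1/(20.9370*5.2560) = 0.0091
R_1 = 0.0560/(99.6880*5.2560) = 0.0001
R_2 = 0.1290/(72.0930*5.2560) = 0.0003
R_3 = 0.1490/(3.7920*5.2560) = 0.0075
R_4 = 0.1530/(45.2610*5.2560) = 0.0006
R_conv_out = 1/(48.0470*5.2560) = 0.0040
R_total = 0.0216 K/W
Q = 84.0660 / 0.0216 = 3889.5312 W

R_total = 0.0216 K/W, Q = 3889.5312 W


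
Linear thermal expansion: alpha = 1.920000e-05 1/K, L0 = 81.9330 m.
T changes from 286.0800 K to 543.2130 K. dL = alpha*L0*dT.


dT = 257.1330 K
dL = 1.920000e-05 * 81.9330 * 257.1330 = 0.404499 m
L_final = 82.337499 m

dL = 0.404499 m


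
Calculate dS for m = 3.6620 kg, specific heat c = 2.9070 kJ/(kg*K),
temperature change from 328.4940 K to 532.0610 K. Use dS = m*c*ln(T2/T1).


T2/T1 = 1.6197
ln(T2/T1) = 0.4822
dS = 3.6620 * 2.9070 * 0.4822 = 5.1336 kJ/K

5.1336 kJ/K


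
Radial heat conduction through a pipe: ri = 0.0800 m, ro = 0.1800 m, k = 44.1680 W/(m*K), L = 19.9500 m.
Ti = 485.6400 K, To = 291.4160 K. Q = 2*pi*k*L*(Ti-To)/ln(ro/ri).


dT = 194.2240 K
ln(ro/ri) = 0.8109
Q = 2*pi*44.1680*19.9500*194.2240 / 0.8109 = 1326019.5087 W

1326019.5087 W


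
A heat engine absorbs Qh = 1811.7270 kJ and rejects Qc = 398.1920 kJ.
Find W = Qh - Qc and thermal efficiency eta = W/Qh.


W = 1811.7270 - 398.1920 = 1413.5350 kJ
eta = 1413.5350 / 1811.7270 = 0.7802 = 78.0214%

W = 1413.5350 kJ, eta = 78.0214%


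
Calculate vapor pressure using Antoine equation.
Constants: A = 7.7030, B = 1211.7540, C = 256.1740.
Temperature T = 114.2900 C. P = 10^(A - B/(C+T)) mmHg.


C+T = 370.4640
B/(C+T) = 3.2709
log10(P) = 7.7030 - 3.2709 = 4.4321
P = 10^4.4321 = 27045.2553 mmHg

27045.2553 mmHg


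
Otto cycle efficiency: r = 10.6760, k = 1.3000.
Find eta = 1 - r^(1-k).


r^(k-1) = 2.0348
eta = 1 - 1/2.0348 = 0.5086 = 50.8552%

50.8552%


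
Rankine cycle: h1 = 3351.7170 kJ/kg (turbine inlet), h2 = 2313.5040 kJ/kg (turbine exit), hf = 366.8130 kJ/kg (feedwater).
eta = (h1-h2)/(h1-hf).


W = 1038.2130 kJ/kg
Q_in = 2984.9040 kJ/kg
eta = 0.3478 = 34.7821%

eta = 34.7821%


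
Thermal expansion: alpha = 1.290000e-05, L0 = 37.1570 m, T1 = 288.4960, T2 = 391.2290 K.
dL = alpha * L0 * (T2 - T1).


dT = 102.7330 K
dL = 1.290000e-05 * 37.1570 * 102.7330 = 0.049243 m
L_final = 37.206243 m

dL = 0.049243 m


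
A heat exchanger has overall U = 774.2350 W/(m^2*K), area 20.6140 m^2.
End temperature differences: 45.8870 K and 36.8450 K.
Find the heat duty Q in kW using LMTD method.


LMTD = 41.2008 K
Q = 774.2350 * 20.6140 * 41.2008 = 657567.5657 W = 657.5676 kW

657.5676 kW


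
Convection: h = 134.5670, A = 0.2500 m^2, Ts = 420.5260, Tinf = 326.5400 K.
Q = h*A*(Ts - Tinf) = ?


dT = 93.9860 K
Q = 134.5670 * 0.2500 * 93.9860 = 3161.8535 W

3161.8535 W


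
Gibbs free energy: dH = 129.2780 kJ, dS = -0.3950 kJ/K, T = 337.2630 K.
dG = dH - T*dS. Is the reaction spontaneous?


T*dS = 337.2630 * -0.3950 = -133.2189 kJ
dG = 129.2780 + 133.2189 = 262.4969 kJ (non-spontaneous)

dG = 262.4969 kJ, non-spontaneous


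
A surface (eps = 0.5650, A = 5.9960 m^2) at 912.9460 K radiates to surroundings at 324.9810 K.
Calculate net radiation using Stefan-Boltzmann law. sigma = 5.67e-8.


T^4 = 6.9467e+11
Tsurr^4 = 1.1154e+10
Q = 0.5650 * 5.67e-8 * 5.9960 * 6.8352e+11 = 131293.6258 W

131293.6258 W


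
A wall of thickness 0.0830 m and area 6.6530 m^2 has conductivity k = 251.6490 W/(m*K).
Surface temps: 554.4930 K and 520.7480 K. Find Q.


dT = 33.7450 K
Q = 251.6490 * 6.6530 * 33.7450 / 0.0830 = 680681.6963 W

680681.6963 W


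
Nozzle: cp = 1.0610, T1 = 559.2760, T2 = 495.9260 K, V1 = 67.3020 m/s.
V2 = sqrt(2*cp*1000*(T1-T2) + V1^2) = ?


dT = 63.3500 K
2*cp*1000*dT = 134428.7000
V1^2 = 4529.5592
V2 = sqrt(138958.2592) = 372.7711 m/s

372.7711 m/s


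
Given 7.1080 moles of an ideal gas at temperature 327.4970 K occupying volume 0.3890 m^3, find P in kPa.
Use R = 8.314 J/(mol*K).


P = nRT/V = 7.1080 * 8.314 * 327.4970 / 0.3890
= 19353.7339 / 0.3890 = 49752.5293 Pa = 49.7525 kPa

49.7525 kPa


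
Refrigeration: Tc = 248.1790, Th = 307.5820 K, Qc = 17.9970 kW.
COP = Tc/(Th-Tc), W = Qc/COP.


COP = 248.1790 / 59.4030 = 4.1779
W = 17.9970 / 4.1779 = 4.3077 kW

COP = 4.1779, W = 4.3077 kW


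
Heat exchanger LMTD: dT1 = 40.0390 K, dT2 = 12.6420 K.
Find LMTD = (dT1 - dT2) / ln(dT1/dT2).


dT1/dT2 = 3.1671
ln(dT1/dT2) = 1.1528
LMTD = 27.3970 / 1.1528 = 23.7650 K

23.7650 K


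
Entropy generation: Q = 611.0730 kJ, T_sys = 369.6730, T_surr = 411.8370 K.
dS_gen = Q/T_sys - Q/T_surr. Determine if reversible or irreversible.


dS_sys = 611.0730/369.6730 = 1.6530 kJ/K
dS_surr = -611.0730/411.8370 = -1.4838 kJ/K
dS_gen = 1.6530 - 1.4838 = 0.1692 kJ/K (irreversible)

dS_gen = 0.1692 kJ/K, irreversible


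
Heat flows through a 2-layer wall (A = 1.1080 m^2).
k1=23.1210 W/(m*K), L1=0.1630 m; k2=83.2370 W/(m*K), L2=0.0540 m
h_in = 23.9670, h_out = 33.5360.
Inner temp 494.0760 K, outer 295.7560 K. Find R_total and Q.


R_conv_in = 1/(23.9670*1.1080) = 0.0377
R_1 = 0.1630/(23.1210*1.1080) = 0.0064
R_2 = 0.0540/(83.2370*1.1080) = 0.0006
R_conv_out = 1/(33.5360*1.1080) = 0.0269
R_total = 0.0715 K/W
Q = 198.3200 / 0.0715 = 2773.0287 W

R_total = 0.0715 K/W, Q = 2773.0287 W


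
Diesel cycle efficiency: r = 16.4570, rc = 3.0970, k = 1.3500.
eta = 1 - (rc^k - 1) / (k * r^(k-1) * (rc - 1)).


r^(k-1) = 2.6652
rc^k = 4.6001
eta = 0.5228 = 52.2840%

52.2840%


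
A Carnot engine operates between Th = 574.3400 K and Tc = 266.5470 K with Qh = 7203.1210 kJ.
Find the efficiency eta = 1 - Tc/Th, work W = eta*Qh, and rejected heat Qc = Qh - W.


eta = 1 - 266.5470/574.3400 = 0.5359
W = 0.5359 * 7203.1210 = 3860.2051 kJ
Qc = 7203.1210 - 3860.2051 = 3342.9159 kJ

eta = 53.5907%, W = 3860.2051 kJ, Qc = 3342.9159 kJ


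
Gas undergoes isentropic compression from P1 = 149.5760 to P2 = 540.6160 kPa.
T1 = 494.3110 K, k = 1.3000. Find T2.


(k-1)/k = 0.2308
(P2/P1)^exp = 1.3452
T2 = 494.3110 * 1.3452 = 664.9297 K

664.9297 K


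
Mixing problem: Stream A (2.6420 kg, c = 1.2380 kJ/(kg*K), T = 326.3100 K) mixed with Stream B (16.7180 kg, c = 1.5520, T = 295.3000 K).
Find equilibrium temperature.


num = 8729.2465
den = 29.2171
Tf = 298.7715 K

298.7715 K


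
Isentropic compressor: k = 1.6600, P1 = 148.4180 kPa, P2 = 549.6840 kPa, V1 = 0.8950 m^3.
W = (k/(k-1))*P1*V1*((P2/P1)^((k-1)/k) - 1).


(k-1)/k = 0.3976
(P2/P1)^exp = 1.6830
W = 2.5152 * 148.4180 * 0.8950 * (1.6830 - 1) = 228.1841 kJ

228.1841 kJ


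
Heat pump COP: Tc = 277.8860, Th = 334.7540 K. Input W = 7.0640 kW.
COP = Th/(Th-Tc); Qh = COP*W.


COP = 334.7540 / 56.8680 = 5.8865
Qh = 5.8865 * 7.0640 = 41.5823 kW

COP = 5.8865, Qh = 41.5823 kW


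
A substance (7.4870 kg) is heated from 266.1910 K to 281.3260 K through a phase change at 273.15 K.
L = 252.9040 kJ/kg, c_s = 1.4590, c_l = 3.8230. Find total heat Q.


Q1 (sensible, solid) = 7.4870 * 1.4590 * 6.9590 = 76.0169 kJ
Q2 (latent) = 7.4870 * 252.9040 = 1893.4922 kJ
Q3 (sensible, liquid) = 7.4870 * 3.8230 * 8.1760 = 234.0200 kJ
Q_total = 2203.5291 kJ

2203.5291 kJ


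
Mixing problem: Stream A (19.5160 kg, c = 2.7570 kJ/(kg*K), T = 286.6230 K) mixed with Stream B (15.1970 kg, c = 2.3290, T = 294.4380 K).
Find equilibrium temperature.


num = 25843.2094
den = 89.1994
Tf = 289.7239 K

289.7239 K


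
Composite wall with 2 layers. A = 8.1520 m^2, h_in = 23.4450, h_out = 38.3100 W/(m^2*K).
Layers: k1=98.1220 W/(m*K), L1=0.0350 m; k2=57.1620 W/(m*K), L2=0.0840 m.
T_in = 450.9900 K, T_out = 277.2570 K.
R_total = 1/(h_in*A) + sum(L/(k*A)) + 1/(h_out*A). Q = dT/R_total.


R_conv_in = 1/(23.4450*8.1520) = 0.0052
R_1 = 0.0350/(98.1220*8.1520) = 4.3756e-05
R_2 = 0.0840/(57.1620*8.1520) = 0.0002
R_conv_out = 1/(38.3100*8.1520) = 0.0032
R_total = 0.0087 K/W
Q = 173.7330 / 0.0087 = 20065.5978 W

R_total = 0.0087 K/W, Q = 20065.5978 W


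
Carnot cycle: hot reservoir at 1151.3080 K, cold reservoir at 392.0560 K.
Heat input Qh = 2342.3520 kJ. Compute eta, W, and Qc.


eta = 1 - 392.0560/1151.3080 = 0.6595
W = 0.6595 * 2342.3520 = 1544.7087 kJ
Qc = 2342.3520 - 1544.7087 = 797.6433 kJ

eta = 65.9469%, W = 1544.7087 kJ, Qc = 797.6433 kJ


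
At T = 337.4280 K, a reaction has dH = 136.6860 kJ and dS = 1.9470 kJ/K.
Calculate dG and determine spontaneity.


T*dS = 337.4280 * 1.9470 = 656.9723 kJ
dG = 136.6860 - 656.9723 = -520.2863 kJ (spontaneous)

dG = -520.2863 kJ, spontaneous


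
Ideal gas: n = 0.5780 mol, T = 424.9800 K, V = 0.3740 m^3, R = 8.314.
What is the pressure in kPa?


P = nRT/V = 0.5780 * 8.314 * 424.9800 / 0.3740
= 2042.2380 / 0.3740 = 5460.5294 Pa = 5.4605 kPa

5.4605 kPa


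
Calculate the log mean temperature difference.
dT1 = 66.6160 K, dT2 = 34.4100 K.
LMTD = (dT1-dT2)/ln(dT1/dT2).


dT1/dT2 = 1.9359
ln(dT1/dT2) = 0.6606
LMTD = 32.2060 / 0.6606 = 48.7528 K

48.7528 K


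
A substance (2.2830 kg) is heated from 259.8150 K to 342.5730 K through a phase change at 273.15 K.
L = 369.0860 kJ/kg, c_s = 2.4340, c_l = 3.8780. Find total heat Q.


Q1 (sensible, solid) = 2.2830 * 2.4340 * 13.3350 = 74.1002 kJ
Q2 (latent) = 2.2830 * 369.0860 = 842.6233 kJ
Q3 (sensible, liquid) = 2.2830 * 3.8780 * 69.4230 = 614.6347 kJ
Q_total = 1531.3583 kJ

1531.3583 kJ


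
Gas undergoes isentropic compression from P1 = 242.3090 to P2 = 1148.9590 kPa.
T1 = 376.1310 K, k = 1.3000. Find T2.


(k-1)/k = 0.2308
(P2/P1)^exp = 1.4321
T2 = 376.1310 * 1.4321 = 538.6717 K

538.6717 K


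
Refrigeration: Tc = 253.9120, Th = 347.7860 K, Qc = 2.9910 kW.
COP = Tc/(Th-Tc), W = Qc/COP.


COP = 253.9120 / 93.8740 = 2.7048
W = 2.9910 / 2.7048 = 1.1058 kW

COP = 2.7048, W = 1.1058 kW


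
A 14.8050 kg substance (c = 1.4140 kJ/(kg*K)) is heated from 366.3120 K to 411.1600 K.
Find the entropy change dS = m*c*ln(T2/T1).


T2/T1 = 1.1224
ln(T2/T1) = 0.1155
dS = 14.8050 * 1.4140 * 0.1155 = 2.4178 kJ/K

2.4178 kJ/K


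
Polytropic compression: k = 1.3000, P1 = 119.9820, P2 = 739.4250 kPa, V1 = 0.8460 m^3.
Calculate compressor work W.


(k-1)/k = 0.2308
(P2/P1)^exp = 1.5214
W = 4.3333 * 119.9820 * 0.8460 * (1.5214 - 1) = 229.3600 kJ

229.3600 kJ


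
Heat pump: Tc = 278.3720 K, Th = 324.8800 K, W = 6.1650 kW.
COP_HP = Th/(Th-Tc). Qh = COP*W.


COP = 324.8800 / 46.5080 = 6.9855
Qh = 6.9855 * 6.1650 = 43.0654 kW

COP = 6.9855, Qh = 43.0654 kW


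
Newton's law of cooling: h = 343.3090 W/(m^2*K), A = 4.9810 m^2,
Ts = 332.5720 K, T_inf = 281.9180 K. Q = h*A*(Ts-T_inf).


dT = 50.6540 K
Q = 343.3090 * 4.9810 * 50.6540 = 86619.4609 W

86619.4609 W


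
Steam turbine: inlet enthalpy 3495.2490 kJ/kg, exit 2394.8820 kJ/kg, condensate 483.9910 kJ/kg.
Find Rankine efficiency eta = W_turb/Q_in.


W = 1100.3670 kJ/kg
Q_in = 3011.2580 kJ/kg
eta = 0.3654 = 36.5418%

eta = 36.5418%


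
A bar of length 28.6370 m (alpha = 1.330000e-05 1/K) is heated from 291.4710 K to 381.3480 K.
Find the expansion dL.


dT = 89.8770 K
dL = 1.330000e-05 * 28.6370 * 89.8770 = 0.034232 m
L_final = 28.671232 m

dL = 0.034232 m


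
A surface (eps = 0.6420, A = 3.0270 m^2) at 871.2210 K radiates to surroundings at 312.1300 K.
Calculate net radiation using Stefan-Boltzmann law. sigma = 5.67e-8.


T^4 = 5.7612e+11
Tsurr^4 = 9.4917e+09
Q = 0.6420 * 5.67e-8 * 3.0270 * 5.6663e+11 = 62435.1554 W

62435.1554 W


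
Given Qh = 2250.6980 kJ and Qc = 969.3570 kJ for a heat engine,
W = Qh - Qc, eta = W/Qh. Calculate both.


W = 2250.6980 - 969.3570 = 1281.3410 kJ
eta = 1281.3410 / 2250.6980 = 0.5693 = 56.9308%

W = 1281.3410 kJ, eta = 56.9308%


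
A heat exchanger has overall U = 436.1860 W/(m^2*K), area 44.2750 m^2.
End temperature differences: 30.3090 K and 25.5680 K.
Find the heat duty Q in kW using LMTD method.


LMTD = 27.8713 K
Q = 436.1860 * 44.2750 * 27.8713 = 538254.8430 W = 538.2548 kW

538.2548 kW


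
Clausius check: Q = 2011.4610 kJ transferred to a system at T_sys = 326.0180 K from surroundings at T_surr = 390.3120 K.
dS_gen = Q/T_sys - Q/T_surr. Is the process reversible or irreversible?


dS_sys = 2011.4610/326.0180 = 6.1698 kJ/K
dS_surr = -2011.4610/390.3120 = -5.1535 kJ/K
dS_gen = 6.1698 - 5.1535 = 1.0163 kJ/K (irreversible)

dS_gen = 1.0163 kJ/K, irreversible


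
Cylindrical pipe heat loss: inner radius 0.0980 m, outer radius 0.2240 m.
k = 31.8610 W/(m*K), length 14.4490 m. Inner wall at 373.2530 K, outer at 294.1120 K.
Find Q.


dT = 79.1410 K
ln(ro/ri) = 0.8267
Q = 2*pi*31.8610*14.4490*79.1410 / 0.8267 = 276912.0880 W

276912.0880 W


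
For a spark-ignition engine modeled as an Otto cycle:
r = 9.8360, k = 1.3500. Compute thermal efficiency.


r^(k-1) = 2.2258
eta = 1 - 1/2.2258 = 0.5507 = 55.0724%

55.0724%


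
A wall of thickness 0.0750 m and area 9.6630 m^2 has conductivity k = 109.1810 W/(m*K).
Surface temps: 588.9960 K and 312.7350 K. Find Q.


dT = 276.2610 K
Q = 109.1810 * 9.6630 * 276.2610 / 0.0750 = 3886130.3467 W

3886130.3467 W


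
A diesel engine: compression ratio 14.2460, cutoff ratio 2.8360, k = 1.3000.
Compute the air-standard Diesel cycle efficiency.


r^(k-1) = 2.2187
rc^k = 3.8772
eta = 0.4567 = 45.6692%

45.6692%


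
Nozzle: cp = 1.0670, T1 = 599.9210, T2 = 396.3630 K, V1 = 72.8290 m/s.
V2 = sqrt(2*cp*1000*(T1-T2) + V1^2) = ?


dT = 203.5580 K
2*cp*1000*dT = 434392.7720
V1^2 = 5304.0632
V2 = sqrt(439696.8352) = 663.0964 m/s

663.0964 m/s


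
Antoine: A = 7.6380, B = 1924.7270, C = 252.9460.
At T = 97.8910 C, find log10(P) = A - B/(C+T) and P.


C+T = 350.8370
B/(C+T) = 5.4861
log10(P) = 7.6380 - 5.4861 = 2.1519
P = 10^2.1519 = 141.8730 mmHg

141.8730 mmHg


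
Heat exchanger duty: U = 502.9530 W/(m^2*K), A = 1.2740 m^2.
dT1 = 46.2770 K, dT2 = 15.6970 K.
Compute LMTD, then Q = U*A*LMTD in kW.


LMTD = 28.2840 K
Q = 502.9530 * 1.2740 * 28.2840 = 18123.3355 W = 18.1233 kW

18.1233 kW


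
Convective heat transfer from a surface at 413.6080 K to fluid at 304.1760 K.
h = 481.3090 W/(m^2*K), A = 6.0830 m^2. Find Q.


dT = 109.4320 K
Q = 481.3090 * 6.0830 * 109.4320 = 320395.2993 W

320395.2993 W


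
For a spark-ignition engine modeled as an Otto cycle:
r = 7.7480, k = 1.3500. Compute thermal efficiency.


r^(k-1) = 2.0475
eta = 1 - 1/2.0475 = 0.5116 = 51.1591%

51.1591%


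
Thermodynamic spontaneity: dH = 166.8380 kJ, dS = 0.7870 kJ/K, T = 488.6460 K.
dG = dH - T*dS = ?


T*dS = 488.6460 * 0.7870 = 384.5644 kJ
dG = 166.8380 - 384.5644 = -217.7264 kJ (spontaneous)

dG = -217.7264 kJ, spontaneous


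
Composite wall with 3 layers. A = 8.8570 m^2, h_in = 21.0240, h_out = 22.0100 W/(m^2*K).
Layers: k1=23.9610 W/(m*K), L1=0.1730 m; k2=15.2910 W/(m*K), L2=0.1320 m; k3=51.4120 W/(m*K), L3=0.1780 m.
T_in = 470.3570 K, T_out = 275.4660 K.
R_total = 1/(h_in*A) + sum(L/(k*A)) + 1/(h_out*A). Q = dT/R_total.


R_conv_in = 1/(21.0240*8.8570) = 0.0054
R_1 = 0.1730/(23.9610*8.8570) = 0.0008
R_2 = 0.1320/(15.2910*8.8570) = 0.0010
R_3 = 0.1780/(51.4120*8.8570) = 0.0004
R_conv_out = 1/(22.0100*8.8570) = 0.0051
R_total = 0.0127 K/W
Q = 194.8910 / 0.0127 = 15369.0436 W

R_total = 0.0127 K/W, Q = 15369.0436 W


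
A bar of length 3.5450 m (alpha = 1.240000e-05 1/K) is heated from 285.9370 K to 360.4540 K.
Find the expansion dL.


dT = 74.5170 K
dL = 1.240000e-05 * 3.5450 * 74.5170 = 0.003276 m
L_final = 3.548276 m

dL = 0.003276 m


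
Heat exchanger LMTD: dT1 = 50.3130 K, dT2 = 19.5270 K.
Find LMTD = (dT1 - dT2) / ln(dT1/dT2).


dT1/dT2 = 2.5766
ln(dT1/dT2) = 0.9465
LMTD = 30.7860 / 0.9465 = 32.5273 K

32.5273 K


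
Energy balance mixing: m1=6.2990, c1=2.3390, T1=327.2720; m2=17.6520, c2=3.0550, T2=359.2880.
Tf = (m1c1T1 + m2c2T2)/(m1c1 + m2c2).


num = 24197.0902
den = 68.6602
Tf = 352.4179 K

352.4179 K


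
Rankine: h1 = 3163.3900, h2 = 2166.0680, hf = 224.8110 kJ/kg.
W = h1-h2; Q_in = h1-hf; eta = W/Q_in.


W = 997.3220 kJ/kg
Q_in = 2938.5790 kJ/kg
eta = 0.3394 = 33.9389%

eta = 33.9389%


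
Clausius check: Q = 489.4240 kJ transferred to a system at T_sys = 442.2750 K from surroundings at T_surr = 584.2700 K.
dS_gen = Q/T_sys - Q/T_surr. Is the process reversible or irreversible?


dS_sys = 489.4240/442.2750 = 1.1066 kJ/K
dS_surr = -489.4240/584.2700 = -0.8377 kJ/K
dS_gen = 1.1066 - 0.8377 = 0.2689 kJ/K (irreversible)

dS_gen = 0.2689 kJ/K, irreversible


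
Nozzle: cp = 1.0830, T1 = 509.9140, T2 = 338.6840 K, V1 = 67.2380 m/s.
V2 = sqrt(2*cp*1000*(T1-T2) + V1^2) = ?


dT = 171.2300 K
2*cp*1000*dT = 370884.1800
V1^2 = 4520.9486
V2 = sqrt(375405.1286) = 612.7031 m/s

612.7031 m/s


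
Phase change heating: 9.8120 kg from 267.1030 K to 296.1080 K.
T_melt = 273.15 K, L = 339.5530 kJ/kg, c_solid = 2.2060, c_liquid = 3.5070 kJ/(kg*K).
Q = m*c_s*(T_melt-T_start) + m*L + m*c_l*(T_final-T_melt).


Q1 (sensible, solid) = 9.8120 * 2.2060 * 6.0470 = 130.8890 kJ
Q2 (latent) = 9.8120 * 339.5530 = 3331.6940 kJ
Q3 (sensible, liquid) = 9.8120 * 3.5070 * 22.9580 = 790.0005 kJ
Q_total = 4252.5835 kJ

4252.5835 kJ


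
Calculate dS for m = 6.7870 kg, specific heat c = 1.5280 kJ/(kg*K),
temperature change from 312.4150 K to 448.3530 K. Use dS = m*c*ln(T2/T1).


T2/T1 = 1.4351
ln(T2/T1) = 0.3612
dS = 6.7870 * 1.5280 * 0.3612 = 3.7463 kJ/K

3.7463 kJ/K


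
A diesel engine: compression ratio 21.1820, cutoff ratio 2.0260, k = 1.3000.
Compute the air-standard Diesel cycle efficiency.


r^(k-1) = 2.4991
rc^k = 2.5040
eta = 0.5488 = 54.8807%

54.8807%


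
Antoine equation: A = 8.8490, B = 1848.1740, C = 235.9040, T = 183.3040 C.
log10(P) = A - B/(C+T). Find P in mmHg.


C+T = 419.2080
B/(C+T) = 4.4087
log10(P) = 8.8490 - 4.4087 = 4.4403
P = 10^4.4403 = 27559.5494 mmHg

27559.5494 mmHg


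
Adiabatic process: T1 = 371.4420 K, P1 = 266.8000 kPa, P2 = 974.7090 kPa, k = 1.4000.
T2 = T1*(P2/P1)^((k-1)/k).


(k-1)/k = 0.2857
(P2/P1)^exp = 1.4480
T2 = 371.4420 * 1.4480 = 537.8477 K

537.8477 K


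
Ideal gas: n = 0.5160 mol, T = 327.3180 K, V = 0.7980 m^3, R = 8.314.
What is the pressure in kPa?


P = nRT/V = 0.5160 * 8.314 * 327.3180 / 0.7980
= 1404.2021 / 0.7980 = 1759.6517 Pa = 1.7597 kPa

1.7597 kPa


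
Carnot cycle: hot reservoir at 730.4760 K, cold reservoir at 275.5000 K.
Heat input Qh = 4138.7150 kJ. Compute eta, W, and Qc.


eta = 1 - 275.5000/730.4760 = 0.6228
W = 0.6228 * 4138.7150 = 2577.7931 kJ
Qc = 4138.7150 - 2577.7931 = 1560.9219 kJ

eta = 62.2849%, W = 2577.7931 kJ, Qc = 1560.9219 kJ


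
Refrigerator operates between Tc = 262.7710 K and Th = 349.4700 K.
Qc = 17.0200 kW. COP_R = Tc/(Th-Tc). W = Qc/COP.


COP = 262.7710 / 86.6990 = 3.0308
W = 17.0200 / 3.0308 = 5.6156 kW

COP = 3.0308, W = 5.6156 kW


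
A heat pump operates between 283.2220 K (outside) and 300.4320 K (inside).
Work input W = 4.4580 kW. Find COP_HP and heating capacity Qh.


COP = 300.4320 / 17.2100 = 17.4568
Qh = 17.4568 * 4.4580 = 77.8225 kW

COP = 17.4568, Qh = 77.8225 kW


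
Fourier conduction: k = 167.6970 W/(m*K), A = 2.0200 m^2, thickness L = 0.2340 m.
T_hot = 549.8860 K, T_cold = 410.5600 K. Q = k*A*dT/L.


dT = 139.3260 K
Q = 167.6970 * 2.0200 * 139.3260 / 0.2340 = 201693.9978 W

201693.9978 W


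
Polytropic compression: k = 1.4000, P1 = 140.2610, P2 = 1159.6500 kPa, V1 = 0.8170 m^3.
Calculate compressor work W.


(k-1)/k = 0.2857
(P2/P1)^exp = 1.8286
W = 3.5000 * 140.2610 * 0.8170 * (1.8286 - 1) = 332.3195 kJ

332.3195 kJ


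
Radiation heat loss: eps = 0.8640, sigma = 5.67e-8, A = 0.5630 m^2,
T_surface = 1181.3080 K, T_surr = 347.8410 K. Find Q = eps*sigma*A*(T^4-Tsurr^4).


T^4 = 1.9474e+12
Tsurr^4 = 1.4639e+10
Q = 0.8640 * 5.67e-8 * 0.5630 * 1.9327e+12 = 53306.5599 W

53306.5599 W


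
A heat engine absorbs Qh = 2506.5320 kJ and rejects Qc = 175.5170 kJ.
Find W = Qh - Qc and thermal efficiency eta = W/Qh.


W = 2506.5320 - 175.5170 = 2331.0150 kJ
eta = 2331.0150 / 2506.5320 = 0.9300 = 92.9976%

W = 2331.0150 kJ, eta = 92.9976%


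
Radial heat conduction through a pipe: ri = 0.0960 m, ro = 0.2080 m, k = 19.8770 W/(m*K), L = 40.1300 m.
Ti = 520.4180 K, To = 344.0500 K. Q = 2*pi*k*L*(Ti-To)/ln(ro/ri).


dT = 176.3680 K
ln(ro/ri) = 0.7732
Q = 2*pi*19.8770*40.1300*176.3680 / 0.7732 = 1143229.6782 W

1143229.6782 W


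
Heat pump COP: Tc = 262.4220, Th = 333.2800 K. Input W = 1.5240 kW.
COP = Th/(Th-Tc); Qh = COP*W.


COP = 333.2800 / 70.8580 = 4.7035
Qh = 4.7035 * 1.5240 = 7.1681 kW

COP = 4.7035, Qh = 7.1681 kW


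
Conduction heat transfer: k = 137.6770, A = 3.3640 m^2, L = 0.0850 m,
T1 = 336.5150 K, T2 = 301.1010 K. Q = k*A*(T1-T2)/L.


dT = 35.4140 K
Q = 137.6770 * 3.3640 * 35.4140 / 0.0850 = 192962.7316 W

192962.7316 W


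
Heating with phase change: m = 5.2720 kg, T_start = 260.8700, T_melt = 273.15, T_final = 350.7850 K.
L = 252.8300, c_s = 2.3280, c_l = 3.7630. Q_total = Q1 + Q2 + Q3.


Q1 (sensible, solid) = 5.2720 * 2.3280 * 12.2800 = 150.7151 kJ
Q2 (latent) = 5.2720 * 252.8300 = 1332.9198 kJ
Q3 (sensible, liquid) = 5.2720 * 3.7630 * 77.6350 = 1540.1647 kJ
Q_total = 3023.7996 kJ

3023.7996 kJ


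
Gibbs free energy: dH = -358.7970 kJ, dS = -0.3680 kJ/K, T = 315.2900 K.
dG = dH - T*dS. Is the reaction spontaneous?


T*dS = 315.2900 * -0.3680 = -116.0267 kJ
dG = -358.7970 + 116.0267 = -242.7703 kJ (spontaneous)

dG = -242.7703 kJ, spontaneous


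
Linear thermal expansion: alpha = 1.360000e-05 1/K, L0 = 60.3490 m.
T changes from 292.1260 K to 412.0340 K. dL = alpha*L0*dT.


dT = 119.9080 K
dL = 1.360000e-05 * 60.3490 * 119.9080 = 0.098414 m
L_final = 60.447414 m

dL = 0.098414 m


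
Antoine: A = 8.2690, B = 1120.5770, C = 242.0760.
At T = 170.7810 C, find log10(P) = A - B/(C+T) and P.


C+T = 412.8570
B/(C+T) = 2.7142
log10(P) = 8.2690 - 2.7142 = 5.5548
P = 10^5.5548 = 358755.6214 mmHg

358755.6214 mmHg
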